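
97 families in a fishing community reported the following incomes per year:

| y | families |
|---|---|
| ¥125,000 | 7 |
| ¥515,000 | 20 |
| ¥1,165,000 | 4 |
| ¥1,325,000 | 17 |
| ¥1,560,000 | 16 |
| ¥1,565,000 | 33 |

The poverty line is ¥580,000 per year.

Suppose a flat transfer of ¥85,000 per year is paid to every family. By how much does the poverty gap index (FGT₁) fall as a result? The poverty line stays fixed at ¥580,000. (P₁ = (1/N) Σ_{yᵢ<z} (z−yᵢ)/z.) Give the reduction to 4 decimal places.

Before: below the line — 7×¥125,000, 20×¥515,000; poverty gap index (FGT₁) = 0.079719.
After the ¥85,000 transfer: below the line — 7×¥210,000; poverty gap index (FGT₁) = 0.046036.
Reduction = 0.079719 − 0.046036 = 0.0337.

0.0337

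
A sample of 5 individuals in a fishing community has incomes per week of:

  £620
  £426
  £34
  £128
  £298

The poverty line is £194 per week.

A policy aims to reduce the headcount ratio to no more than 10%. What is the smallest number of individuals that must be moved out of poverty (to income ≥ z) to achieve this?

2

2 of the 5 individuals are poor, so H = 2/5 = 0.400.
A headcount ratio of at most 10% allows at most ⌊0.10 × 5⌋ = 0 poor individuals.
So at least 2 − 0 = 2 must be lifted.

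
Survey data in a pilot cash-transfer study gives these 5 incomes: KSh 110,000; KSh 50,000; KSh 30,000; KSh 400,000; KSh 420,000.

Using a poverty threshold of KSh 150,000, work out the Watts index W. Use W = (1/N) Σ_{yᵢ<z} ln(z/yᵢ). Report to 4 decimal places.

Incomes under z: KSh 30,000, KSh 50,000, KSh 110,000 (q = 3 of N = 5).
Log shortfalls: ln(150000/30000) = 1.6094; ln(150000/50000) = 1.0986; ln(150000/110000) = 0.3102.
W = 3.018205 / 5 = 0.6036.

0.6036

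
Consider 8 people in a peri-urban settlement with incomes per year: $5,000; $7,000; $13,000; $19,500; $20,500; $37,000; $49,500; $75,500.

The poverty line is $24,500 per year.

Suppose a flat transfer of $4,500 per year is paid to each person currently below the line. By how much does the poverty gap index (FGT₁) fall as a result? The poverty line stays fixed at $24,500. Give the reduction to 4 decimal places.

0.1122

Before: below the line — $5,000, $7,000, $13,000, $19,500, $20,500; poverty gap index (FGT₁) = 0.293367.
After the $4,500 transfer: below the line — $9,500, $11,500, $17,500, $24,000; poverty gap index (FGT₁) = 0.181122.
Reduction = 0.293367 − 0.181122 = 0.1122.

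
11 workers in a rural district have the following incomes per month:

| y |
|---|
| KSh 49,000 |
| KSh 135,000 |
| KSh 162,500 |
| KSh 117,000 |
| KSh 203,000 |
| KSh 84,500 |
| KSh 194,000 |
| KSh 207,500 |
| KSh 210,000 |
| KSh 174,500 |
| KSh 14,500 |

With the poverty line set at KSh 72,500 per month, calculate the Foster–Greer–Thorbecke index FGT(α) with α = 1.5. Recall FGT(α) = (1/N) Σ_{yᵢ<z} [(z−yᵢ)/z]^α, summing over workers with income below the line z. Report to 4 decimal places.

0.0818

Incomes under z: KSh 14,500, KSh 49,000 (q = 2 of N = 11).
Relative gaps: (72500−14500)/72500 = 0.8000; (72500−49000)/72500 = 0.3241.
Raised to α = 1.5: 0.71554; 0.18454.
Sum = 0.900084; FGT(1.5) = 0.900084 / 11 = 0.0818.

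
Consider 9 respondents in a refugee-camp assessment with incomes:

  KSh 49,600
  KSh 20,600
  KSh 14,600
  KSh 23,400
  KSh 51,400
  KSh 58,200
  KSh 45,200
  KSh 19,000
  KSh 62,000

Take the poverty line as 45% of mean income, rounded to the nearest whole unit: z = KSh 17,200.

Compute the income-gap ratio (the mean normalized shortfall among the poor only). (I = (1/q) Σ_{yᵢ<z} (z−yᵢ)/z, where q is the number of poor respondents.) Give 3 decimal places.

Below z: KSh 14,600 (q = 1 of N = 9).
Relative gaps: 0.1512; sum = 0.151163.
I averages over the q = 1 poor units only: 0.151163 / 1 = 0.151.

0.151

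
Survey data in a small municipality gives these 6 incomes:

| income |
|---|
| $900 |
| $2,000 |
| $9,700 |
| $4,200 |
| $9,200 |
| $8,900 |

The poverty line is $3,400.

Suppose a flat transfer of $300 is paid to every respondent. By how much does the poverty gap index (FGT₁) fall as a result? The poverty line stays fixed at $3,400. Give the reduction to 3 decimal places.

Before: below the line — $900, $2,000; poverty gap index (FGT₁) = 0.19118.
After the $300 transfer: below the line — $1,200, $2,300; poverty gap index (FGT₁) = 0.16176.
Reduction = 0.19118 − 0.16176 = 0.029.

0.029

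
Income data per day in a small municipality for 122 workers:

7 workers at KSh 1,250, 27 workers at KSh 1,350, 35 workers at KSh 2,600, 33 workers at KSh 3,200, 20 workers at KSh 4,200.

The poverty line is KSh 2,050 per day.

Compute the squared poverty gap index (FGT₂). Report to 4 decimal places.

Incomes under z: 7×KSh 1,250, 27×KSh 1,350 (q = 34 of N = 122).
Gap ratios (z−y)/z: (2050−1250)/2050 = 0.3902 (×7); (2050−1350)/2050 = 0.3415 (×27).
Squared: 0.1523 (×7); 0.1166 (×27).
Sum = 4.214158; P₂ = 4.214158 / 122 = 0.0345.

0.0345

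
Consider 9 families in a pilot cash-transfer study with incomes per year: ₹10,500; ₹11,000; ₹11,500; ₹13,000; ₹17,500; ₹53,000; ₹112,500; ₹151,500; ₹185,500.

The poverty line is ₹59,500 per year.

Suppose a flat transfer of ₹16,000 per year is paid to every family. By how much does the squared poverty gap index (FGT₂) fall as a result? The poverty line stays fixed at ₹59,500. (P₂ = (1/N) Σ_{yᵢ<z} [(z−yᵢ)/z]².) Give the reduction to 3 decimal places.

Before: below the line — ₹10,500, ₹11,000, ₹11,500, ₹13,000, ₹17,500, ₹53,000; squared poverty gap index (FGT₂) = 0.34604.
After the ₹16,000 transfer: below the line — ₹26,500, ₹27,000, ₹27,500, ₹29,000, ₹33,500; squared poverty gap index (FGT₂) = 0.14988.
Reduction = 0.34604 − 0.14988 = 0.196.

0.196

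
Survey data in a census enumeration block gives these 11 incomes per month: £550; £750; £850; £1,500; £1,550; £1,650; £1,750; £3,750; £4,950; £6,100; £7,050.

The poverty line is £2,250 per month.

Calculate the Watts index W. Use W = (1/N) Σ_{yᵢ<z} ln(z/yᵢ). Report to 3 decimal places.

0.438

Below the line: £550, £750, £850, £1,500, £1,550, £1,650, £1,750 (q = 7 of N = 11).
ln(z/y) terms: ln(2250/550) = 1.4088; ln(2250/750) = 1.0986; ln(2250/850) = 0.9734; ln(2250/1500) = 0.4055; ln(2250/1550) = 0.3727; ln(2250/1650) = 0.3102; ln(2250/1750) = 0.2513.
W = 4.820438 / 11 = 0.438.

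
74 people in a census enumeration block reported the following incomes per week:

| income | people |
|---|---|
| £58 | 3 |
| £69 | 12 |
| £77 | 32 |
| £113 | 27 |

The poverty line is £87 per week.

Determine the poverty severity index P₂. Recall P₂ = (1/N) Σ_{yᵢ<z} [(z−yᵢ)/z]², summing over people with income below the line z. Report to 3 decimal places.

Below z: 3×£58, 12×£69, 32×£77 (q = 47 of N = 74).
Relative gaps: (87−58)/87 = 0.3333 (×3); (87−69)/87 = 0.2069 (×12); (87−77)/87 = 0.1149 (×32).
Squared: 0.1111 (×3); 0.0428 (×12); 0.0132 (×32).
Sum = 1.269785; P₂ = 1.269785 / 74 = 0.017.

0.017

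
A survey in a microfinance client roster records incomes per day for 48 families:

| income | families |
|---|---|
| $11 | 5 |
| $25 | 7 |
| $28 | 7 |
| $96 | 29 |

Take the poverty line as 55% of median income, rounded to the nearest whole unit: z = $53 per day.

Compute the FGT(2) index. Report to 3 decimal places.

0.139

Below z: 5×$11, 7×$25, 7×$28 (q = 19 of N = 48).
Shortfall ratios: (53−11)/53 = 0.7925 (×5); (53−25)/53 = 0.5283 (×7); (53−28)/53 = 0.4717 (×7).
Squared: 0.6280 (×5); 0.2791 (×7); 0.2225 (×7).
Sum = 6.651121; P₂ = 6.651121 / 48 = 0.139.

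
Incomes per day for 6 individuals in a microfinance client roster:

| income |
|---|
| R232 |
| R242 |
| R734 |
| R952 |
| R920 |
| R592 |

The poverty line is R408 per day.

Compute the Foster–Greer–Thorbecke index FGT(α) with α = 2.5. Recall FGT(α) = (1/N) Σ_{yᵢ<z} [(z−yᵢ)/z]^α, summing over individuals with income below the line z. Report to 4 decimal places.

0.0380

Poor units: R232, R242 (q = 2 of N = 6).
Shortfall ratios: (408−232)/408 = 0.4314; (408−242)/408 = 0.4069.
Raised to α = 2.5: 0.12222; 0.10559.
Sum = 0.227806; FGT(2.5) = 0.227806 / 6 = 0.0380.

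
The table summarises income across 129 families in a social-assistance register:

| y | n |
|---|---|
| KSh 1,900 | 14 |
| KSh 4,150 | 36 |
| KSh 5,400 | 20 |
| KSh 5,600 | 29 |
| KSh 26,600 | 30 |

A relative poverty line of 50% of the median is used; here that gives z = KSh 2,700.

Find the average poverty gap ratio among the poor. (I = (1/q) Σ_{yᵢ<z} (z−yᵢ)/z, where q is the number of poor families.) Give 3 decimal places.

0.296

Poor units: 14×KSh 1,900 (q = 14 of N = 129).
Relative gaps: 0.2963 (×14); sum = 4.148148.
I averages over the q = 14 poor units only: 4.148148 / 14 = 0.296.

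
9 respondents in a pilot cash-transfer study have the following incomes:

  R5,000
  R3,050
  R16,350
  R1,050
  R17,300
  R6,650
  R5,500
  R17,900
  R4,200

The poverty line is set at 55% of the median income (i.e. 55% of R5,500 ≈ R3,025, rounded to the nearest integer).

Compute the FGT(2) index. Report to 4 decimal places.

0.0474

Below z: R1,050 (q = 1 of N = 9).
Gap ratios (z−y)/z: (3025−1050)/3025 = 0.6529.
Squared: 0.4263.
Sum = 0.426269; P₂ = 0.426269 / 9 = 0.0474.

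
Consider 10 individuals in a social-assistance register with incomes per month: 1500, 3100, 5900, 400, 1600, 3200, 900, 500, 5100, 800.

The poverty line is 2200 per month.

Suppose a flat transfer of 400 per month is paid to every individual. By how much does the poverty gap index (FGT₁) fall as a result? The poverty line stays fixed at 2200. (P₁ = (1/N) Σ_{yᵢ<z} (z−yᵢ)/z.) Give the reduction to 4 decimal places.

Before: below the line — 400, 500, 800, 900, 1500, 1600; poverty gap index (FGT₁) = 0.340909.
After the 400 transfer: below the line — 800, 900, 1200, 1300, 1900, 2000; poverty gap index (FGT₁) = 0.231818.
Reduction = 0.340909 − 0.231818 = 0.1091.

0.1091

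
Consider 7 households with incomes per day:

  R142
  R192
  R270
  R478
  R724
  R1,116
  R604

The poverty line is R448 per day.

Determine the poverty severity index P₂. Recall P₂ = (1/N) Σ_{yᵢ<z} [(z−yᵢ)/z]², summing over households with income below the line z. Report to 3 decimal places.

Incomes under z: R142, R192, R270 (q = 3 of N = 7).
Gap ratios (z−y)/z: (448−142)/448 = 0.6830; (448−192)/448 = 0.5714; (448−270)/448 = 0.3973.
Squared: 0.4665; 0.3265; 0.1579.
Sum = 0.950933; P₂ = 0.950933 / 7 = 0.136.

0.136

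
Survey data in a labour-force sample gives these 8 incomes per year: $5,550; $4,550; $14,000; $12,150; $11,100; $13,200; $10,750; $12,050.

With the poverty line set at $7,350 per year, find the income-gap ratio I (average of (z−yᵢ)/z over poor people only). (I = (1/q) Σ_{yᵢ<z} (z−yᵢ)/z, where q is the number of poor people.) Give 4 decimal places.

Incomes under z: $4,550, $5,550 (q = 2 of N = 8).
Relative gaps: 0.3810, 0.2449; sum = 0.625850.
The income-gap ratio divides by q (the poor only): 0.625850 / 2 = 0.3129.

0.3129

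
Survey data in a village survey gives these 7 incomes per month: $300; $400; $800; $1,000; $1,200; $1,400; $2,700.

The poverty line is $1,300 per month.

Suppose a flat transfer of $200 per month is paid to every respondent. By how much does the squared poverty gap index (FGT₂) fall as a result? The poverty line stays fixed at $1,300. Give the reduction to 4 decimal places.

0.0786

Before: below the line — $300, $400, $800, $1,000, $1,200; squared poverty gap index (FGT₂) = 0.182587.
After the $200 transfer: below the line — $500, $600, $1,000, $1,200; squared poverty gap index (FGT₂) = 0.103973.
Reduction = 0.182587 − 0.103973 = 0.0786.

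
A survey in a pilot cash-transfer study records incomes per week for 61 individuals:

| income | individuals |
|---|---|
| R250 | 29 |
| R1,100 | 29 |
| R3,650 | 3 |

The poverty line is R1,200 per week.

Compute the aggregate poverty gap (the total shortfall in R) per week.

R30,450

Below the line: 29×R250, 29×R1,100 (q = 58 of N = 61).
Individual gaps: 29×(1200−250) = 27550; 29×(1200−1100) = 2900.
Aggregate gap = R30,450.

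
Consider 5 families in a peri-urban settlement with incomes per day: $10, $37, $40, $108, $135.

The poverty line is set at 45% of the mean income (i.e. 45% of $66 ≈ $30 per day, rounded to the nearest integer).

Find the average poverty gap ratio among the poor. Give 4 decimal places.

Poor units: $10 (q = 1 of N = 5).
Shortfall ratios (z−y)/z: 0.6667; sum = 0.666667.
I averages over the q = 1 poor units only: 0.666667 / 1 = 0.6667.

0.6667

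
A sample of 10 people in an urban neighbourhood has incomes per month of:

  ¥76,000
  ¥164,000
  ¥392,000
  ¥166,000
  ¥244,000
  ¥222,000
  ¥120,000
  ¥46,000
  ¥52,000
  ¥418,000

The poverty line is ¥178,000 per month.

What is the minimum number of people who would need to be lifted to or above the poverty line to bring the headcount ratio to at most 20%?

Currently q = 6 of N = 10 are below the line (H = 0.600).
A headcount ratio of at most 20% allows at most ⌊0.20 × 10⌋ = 2 poor people.
So at least 6 − 2 = 4 must be lifted.

4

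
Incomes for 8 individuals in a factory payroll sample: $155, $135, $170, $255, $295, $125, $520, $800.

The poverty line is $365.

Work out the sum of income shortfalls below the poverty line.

Poor units: $125, $135, $155, $170, $255, $295 (q = 6 of N = 8).
Individual gaps: 365−125 = 240; 365−135 = 230; 365−155 = 210; 365−170 = 195; 365−255 = 110; 365−295 = 70.
Aggregate gap = $1,055.

$1,055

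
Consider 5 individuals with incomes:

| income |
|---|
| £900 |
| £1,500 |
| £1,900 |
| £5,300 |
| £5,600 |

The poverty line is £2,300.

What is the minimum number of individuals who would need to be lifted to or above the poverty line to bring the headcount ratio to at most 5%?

Currently q = 3 of N = 5 are below the line (H = 0.600).
A headcount ratio of at most 5% allows at most ⌊0.05 × 5⌋ = 0 poor individuals.
So at least 3 − 0 = 3 must be lifted.

3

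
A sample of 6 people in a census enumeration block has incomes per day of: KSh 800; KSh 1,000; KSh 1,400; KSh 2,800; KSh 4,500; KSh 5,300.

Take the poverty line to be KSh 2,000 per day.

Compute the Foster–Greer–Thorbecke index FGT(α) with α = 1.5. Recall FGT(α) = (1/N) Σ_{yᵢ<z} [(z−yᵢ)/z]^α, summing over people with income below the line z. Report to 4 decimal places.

0.1638

Below the line: KSh 800, KSh 1,000, KSh 1,400 (q = 3 of N = 6).
Gap ratios (z−y)/z: (2000−800)/2000 = 0.6000; (2000−1000)/2000 = 0.5000; (2000−1400)/2000 = 0.3000.
Raised to α = 1.5: 0.46476; 0.35355; 0.16432.
Sum = 0.982628; FGT(1.5) = 0.982628 / 6 = 0.1638.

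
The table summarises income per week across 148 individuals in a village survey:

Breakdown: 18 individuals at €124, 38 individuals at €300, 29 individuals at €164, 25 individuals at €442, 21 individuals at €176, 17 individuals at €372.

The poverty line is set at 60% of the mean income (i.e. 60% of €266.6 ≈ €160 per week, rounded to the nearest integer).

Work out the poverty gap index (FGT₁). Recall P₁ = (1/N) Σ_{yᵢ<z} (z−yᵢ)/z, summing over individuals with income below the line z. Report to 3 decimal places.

0.027

Below z: 18×€124 (q = 18 of N = 148).
Gap ratios (z−y)/z: (160−124)/160 = 0.2250 (×18).
Sum of shortfalls = 4.050000; P₁ averages over all N: 4.050000 / 148 = 0.027.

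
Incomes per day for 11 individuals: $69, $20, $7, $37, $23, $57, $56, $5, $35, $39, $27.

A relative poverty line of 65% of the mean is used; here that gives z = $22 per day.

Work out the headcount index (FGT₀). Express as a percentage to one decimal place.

27.3%

3 of the 11 individuals have income below $22.
H = 3/11 = 27.3%.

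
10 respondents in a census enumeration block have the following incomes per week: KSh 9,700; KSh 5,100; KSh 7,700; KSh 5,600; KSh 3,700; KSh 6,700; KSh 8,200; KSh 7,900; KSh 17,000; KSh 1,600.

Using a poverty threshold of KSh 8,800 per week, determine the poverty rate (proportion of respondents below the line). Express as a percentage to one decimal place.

80.0%

8 of the 10 respondents have income below KSh 8,800.
H = 8/10 = 80.0%.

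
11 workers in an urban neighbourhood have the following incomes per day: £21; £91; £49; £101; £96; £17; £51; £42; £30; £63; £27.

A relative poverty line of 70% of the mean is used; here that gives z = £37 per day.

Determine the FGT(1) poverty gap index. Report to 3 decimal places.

0.130

Poor units: £17, £21, £27, £30 (q = 4 of N = 11).
Gap ratios (z−y)/z: (37−17)/37 = 0.5405; (37−21)/37 = 0.4324; (37−27)/37 = 0.2703; (37−30)/37 = 0.1892.
Sum of shortfalls = 1.432432; P₁ averages over all N: 1.432432 / 11 = 0.130.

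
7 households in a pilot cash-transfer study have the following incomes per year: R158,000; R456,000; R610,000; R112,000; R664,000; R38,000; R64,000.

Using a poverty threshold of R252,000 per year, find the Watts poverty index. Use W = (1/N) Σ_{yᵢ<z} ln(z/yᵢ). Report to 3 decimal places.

Below z: R38,000, R64,000, R112,000, R158,000 (q = 4 of N = 7).
Log shortfalls: ln(252000/38000) = 1.8918; ln(252000/64000) = 1.3705; ln(252000/112000) = 0.8109; ln(252000/158000) = 0.4668.
W = 4.540153 / 7 = 0.649.

0.649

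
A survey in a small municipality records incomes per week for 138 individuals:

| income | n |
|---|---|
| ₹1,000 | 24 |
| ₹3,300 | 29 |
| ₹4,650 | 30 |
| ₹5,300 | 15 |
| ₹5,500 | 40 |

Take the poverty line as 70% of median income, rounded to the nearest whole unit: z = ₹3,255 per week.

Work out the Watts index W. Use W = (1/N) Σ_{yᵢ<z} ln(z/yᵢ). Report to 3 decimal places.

0.205

Poor units: 24×₹1,000 (q = 24 of N = 138).
Log shortfalls: ln(3255/1000) = 1.1802 (×24).
W = 28.324615 / 138 = 0.205.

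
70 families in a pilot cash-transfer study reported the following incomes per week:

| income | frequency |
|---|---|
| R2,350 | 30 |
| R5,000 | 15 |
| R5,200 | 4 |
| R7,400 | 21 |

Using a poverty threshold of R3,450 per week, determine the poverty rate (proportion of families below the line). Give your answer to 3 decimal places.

0.429

30 of the 70 families have income below R3,450.
H = 30/70 = 0.429.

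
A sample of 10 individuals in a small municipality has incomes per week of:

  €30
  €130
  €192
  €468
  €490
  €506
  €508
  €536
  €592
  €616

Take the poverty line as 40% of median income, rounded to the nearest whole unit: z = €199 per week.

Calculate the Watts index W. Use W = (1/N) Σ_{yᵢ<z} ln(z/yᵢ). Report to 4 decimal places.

Below the line: €30, €130, €192 (q = 3 of N = 10).
Log gaps: ln(199/30) = 1.8921; ln(199/130) = 0.4258; ln(199/192) = 0.0358.
W = 2.353687 / 10 = 0.2354.

0.2354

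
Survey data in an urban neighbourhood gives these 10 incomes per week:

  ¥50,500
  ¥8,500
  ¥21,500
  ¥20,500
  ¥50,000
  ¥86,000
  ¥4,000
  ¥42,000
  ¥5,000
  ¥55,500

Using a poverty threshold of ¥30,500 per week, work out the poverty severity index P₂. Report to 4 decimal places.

Poor units: ¥4,000, ¥5,000, ¥8,500, ¥20,500, ¥21,500 (q = 5 of N = 10).
Gap ratios (z−y)/z: (30500−4000)/30500 = 0.8689; (30500−5000)/30500 = 0.8361; (30500−8500)/30500 = 0.7213; (30500−20500)/30500 = 0.3279; (30500−21500)/30500 = 0.2951.
Squared: 0.7549; 0.6990; 0.5203; 0.1075; 0.0871.
Sum = 2.168772; P₂ = 2.168772 / 10 = 0.2169.

0.2169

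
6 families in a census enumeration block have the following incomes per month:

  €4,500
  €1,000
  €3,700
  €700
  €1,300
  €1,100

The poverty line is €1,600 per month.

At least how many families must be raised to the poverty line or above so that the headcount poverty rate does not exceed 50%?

1

Currently q = 4 of N = 6 are below the line (H = 0.667).
A headcount ratio of at most 50% allows at most ⌊0.50 × 6⌋ = 3 poor families.
So at least 4 − 3 = 1 must be lifted.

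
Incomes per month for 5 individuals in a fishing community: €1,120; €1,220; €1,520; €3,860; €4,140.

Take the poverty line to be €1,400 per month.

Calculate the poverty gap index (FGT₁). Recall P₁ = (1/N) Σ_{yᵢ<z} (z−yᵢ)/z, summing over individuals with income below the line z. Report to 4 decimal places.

Below the line: €1,120, €1,220 (q = 2 of N = 5).
Gap ratios (z−y)/z: (1400−1120)/1400 = 0.2000; (1400−1220)/1400 = 0.1286.
Σ = 0.328571. Dividing by the full population N = 5 gives P₁ = 0.0657.

0.0657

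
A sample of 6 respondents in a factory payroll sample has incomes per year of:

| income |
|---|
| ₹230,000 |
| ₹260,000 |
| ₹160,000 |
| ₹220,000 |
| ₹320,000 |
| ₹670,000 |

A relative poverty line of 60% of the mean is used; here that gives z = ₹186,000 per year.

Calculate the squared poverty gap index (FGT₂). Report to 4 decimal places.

0.0033

Poor units: ₹160,000 (q = 1 of N = 6).
Gap ratios (z−y)/z: (186000−160000)/186000 = 0.1398.
Squared: 0.0195.
Sum = 0.019540; P₂ = 0.019540 / 6 = 0.0033.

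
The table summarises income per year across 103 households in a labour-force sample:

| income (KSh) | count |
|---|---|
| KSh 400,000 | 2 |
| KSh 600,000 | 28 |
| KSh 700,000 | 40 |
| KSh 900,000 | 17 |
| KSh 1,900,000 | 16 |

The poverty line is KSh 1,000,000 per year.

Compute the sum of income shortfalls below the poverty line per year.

KSh 26,100,000

Poor units: 2×KSh 400,000, 28×KSh 600,000, 40×KSh 700,000, 17×KSh 900,000 (q = 87 of N = 103).
Individual gaps: 2×(1000000−400000) = 1200000; 28×(1000000−600000) = 11200000; 40×(1000000−700000) = 12000000; 17×(1000000−900000) = 1700000.
Aggregate gap = KSh 26,100,000.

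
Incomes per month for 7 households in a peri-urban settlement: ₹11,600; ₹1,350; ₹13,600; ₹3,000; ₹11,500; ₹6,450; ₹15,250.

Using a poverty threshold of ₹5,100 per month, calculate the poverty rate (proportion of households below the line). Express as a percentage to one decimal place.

28.6%

2 of the 7 households have income below ₹5,100.
H = 2/7 = 28.6%.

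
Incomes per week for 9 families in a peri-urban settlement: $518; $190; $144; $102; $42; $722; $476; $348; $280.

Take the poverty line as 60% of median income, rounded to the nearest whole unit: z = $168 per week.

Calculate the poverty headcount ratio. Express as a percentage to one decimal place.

3 of the 9 families have income below $168.
H = 3/9 = 33.3%.

33.3%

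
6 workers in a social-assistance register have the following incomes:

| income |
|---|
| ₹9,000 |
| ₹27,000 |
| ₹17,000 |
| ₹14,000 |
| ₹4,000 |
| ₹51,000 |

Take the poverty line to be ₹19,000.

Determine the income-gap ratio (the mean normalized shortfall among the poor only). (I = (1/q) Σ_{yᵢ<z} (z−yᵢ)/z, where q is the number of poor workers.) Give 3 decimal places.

Poor units: ₹4,000, ₹9,000, ₹14,000, ₹17,000 (q = 4 of N = 6).
Relative gaps: 0.7895, 0.5263, 0.2632, 0.1053; sum = 1.684211.
I averages over the q = 4 poor units only: 1.684211 / 4 = 0.421.

0.421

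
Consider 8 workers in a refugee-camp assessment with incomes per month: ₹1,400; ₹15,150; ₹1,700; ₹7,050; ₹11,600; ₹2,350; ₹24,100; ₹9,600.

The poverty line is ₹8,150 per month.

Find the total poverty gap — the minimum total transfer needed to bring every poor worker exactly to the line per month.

Below the line: ₹1,400, ₹1,700, ₹2,350, ₹7,050 (q = 4 of N = 8).
Individual gaps: 8150−1400 = 6750; 8150−1700 = 6450; 8150−2350 = 5800; 8150−7050 = 1100.
Aggregate gap = ₹20,100.

₹20,100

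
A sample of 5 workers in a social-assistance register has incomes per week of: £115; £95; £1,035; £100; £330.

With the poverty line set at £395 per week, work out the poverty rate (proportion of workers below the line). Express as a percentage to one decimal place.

80.0%

4 of the 5 workers have income below £395.
H = 4/5 = 80.0%.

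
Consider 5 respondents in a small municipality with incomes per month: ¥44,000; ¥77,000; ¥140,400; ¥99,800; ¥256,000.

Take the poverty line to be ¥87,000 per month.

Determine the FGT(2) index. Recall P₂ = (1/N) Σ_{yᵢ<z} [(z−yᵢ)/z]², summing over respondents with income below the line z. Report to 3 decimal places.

0.051

Below z: ¥44,000, ¥77,000 (q = 2 of N = 5).
Shortfall ratios: (87000−44000)/87000 = 0.4943; (87000−77000)/87000 = 0.1149.
Squared: 0.2443; 0.0132.
Sum = 0.257498; P₂ = 0.257498 / 5 = 0.051.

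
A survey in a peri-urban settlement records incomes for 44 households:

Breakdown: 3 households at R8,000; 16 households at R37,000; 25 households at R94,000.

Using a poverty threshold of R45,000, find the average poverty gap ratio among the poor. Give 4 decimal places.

Below z: 3×R8,000, 16×R37,000 (q = 19 of N = 44).
Shortfall ratios (z−y)/z: 0.8222 (×3), 0.1778 (×16); sum = 5.311111.
The income-gap ratio divides by q (the poor only): 5.311111 / 19 = 0.2795.

0.2795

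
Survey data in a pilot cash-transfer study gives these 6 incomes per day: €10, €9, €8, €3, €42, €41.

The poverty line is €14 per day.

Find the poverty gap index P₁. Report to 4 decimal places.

0.3095

Below the line: €3, €8, €9, €10 (q = 4 of N = 6).
Normalized shortfalls: (14−3)/14 = 0.7857; (14−8)/14 = 0.4286; (14−9)/14 = 0.3571; (14−10)/14 = 0.2857.
Σ = 1.857143. Dividing by the full population N = 6 gives P₁ = 0.3095.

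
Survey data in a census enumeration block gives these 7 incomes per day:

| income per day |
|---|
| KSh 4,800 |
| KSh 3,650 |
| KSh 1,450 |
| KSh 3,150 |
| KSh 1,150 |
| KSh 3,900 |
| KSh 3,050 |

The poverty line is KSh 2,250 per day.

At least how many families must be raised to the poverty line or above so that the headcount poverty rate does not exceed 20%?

1

Currently q = 2 of N = 7 are below the line (H = 0.286).
A headcount ratio of at most 20% allows at most ⌊0.20 × 7⌋ = 1 poor families.
So at least 2 − 1 = 1 must be lifted.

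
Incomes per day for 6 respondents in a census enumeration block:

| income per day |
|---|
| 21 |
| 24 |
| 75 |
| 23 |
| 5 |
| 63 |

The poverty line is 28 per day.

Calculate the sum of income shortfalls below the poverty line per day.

39

Below the line: 5, 21, 23, 24 (q = 4 of N = 6).
Individual gaps: 28−5 = 23; 28−21 = 7; 28−23 = 5; 28−24 = 4.
Aggregate gap = 39.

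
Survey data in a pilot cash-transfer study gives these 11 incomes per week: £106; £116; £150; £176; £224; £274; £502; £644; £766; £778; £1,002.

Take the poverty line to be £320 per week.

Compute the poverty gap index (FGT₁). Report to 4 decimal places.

0.2483

Incomes under z: £106, £116, £150, £176, £224, £274 (q = 6 of N = 11).
Gap ratios (z−y)/z: (320−106)/320 = 0.6687; (320−116)/320 = 0.6375; (320−150)/320 = 0.5312; (320−176)/320 = 0.4500; (320−224)/320 = 0.3000; (320−274)/320 = 0.1437.
Σ = 2.731250. Dividing by the full population N = 11 gives P₁ = 0.2483.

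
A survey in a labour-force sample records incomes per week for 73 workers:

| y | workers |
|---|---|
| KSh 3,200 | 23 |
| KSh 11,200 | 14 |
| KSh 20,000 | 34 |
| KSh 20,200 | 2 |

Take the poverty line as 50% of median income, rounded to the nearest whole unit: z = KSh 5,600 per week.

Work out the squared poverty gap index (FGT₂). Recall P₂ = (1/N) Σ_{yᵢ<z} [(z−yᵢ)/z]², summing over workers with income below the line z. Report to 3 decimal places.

0.058

Below z: 23×KSh 3,200 (q = 23 of N = 73).
Gap ratios (z−y)/z: (5600−3200)/5600 = 0.4286 (×23).
Squared: 0.1837 (×23).
Sum = 4.224490; P₂ = 4.224490 / 73 = 0.058.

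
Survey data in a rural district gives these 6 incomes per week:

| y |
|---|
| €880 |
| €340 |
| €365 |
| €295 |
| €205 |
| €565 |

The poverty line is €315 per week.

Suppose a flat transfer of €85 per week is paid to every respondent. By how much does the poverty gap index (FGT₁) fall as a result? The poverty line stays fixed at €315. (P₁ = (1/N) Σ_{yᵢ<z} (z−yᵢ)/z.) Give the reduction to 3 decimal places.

0.056

Before: below the line — €205, €295; poverty gap index (FGT₁) = 0.06878.
After the €85 transfer: below the line — €290; poverty gap index (FGT₁) = 0.01323.
Reduction = 0.06878 − 0.01323 = 0.056.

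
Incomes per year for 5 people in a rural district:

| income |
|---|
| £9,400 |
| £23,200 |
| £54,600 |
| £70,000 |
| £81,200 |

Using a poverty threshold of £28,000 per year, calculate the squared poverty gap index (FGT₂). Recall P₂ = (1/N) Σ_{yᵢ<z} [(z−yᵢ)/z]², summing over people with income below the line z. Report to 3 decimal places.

0.094

Poor units: £9,400, £23,200 (q = 2 of N = 5).
Relative gaps: (28000−9400)/28000 = 0.6643; (28000−23200)/28000 = 0.1714.
Squared: 0.4413; 0.0294.
Sum = 0.470663; P₂ = 0.470663 / 5 = 0.094.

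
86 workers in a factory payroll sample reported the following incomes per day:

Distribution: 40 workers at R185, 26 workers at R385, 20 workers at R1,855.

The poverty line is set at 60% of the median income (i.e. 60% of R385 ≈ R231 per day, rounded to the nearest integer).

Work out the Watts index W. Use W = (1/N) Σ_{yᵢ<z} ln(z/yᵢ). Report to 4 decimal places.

0.1033

Poor units: 40×R185 (q = 40 of N = 86).
Log gaps: ln(231/185) = 0.2221 (×40).
W = 8.882475 / 86 = 0.1033.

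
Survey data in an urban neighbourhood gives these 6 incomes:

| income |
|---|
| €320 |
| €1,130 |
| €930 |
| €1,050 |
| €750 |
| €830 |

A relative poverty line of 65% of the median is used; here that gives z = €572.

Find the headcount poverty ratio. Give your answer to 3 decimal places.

1 of the 6 people have income below €572.
H = 1/6 = 0.167.

0.167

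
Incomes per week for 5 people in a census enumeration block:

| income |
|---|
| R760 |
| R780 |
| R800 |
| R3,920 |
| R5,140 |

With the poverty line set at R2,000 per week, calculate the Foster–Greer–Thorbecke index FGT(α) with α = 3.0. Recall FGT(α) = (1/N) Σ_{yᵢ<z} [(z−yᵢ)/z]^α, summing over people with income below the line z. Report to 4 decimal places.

Poor units: R760, R780, R800 (q = 3 of N = 5).
Gap ratios (z−y)/z: (2000−760)/2000 = 0.6200; (2000−780)/2000 = 0.6100; (2000−800)/2000 = 0.6000.
Raised to α = 3.0: 0.23833; 0.22698; 0.21600.
Sum = 0.681309; FGT(3.0) = 0.681309 / 5 = 0.1363.

0.1363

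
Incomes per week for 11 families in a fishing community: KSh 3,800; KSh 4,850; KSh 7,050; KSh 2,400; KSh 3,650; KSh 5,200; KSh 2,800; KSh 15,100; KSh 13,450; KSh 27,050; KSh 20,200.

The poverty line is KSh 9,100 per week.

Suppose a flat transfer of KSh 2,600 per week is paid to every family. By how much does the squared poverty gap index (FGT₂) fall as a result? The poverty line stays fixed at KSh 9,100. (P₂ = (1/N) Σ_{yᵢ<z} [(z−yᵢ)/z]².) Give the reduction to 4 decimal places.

0.1422

Before: below the line — KSh 2,400, KSh 2,800, KSh 3,650, KSh 3,800, KSh 4,850, KSh 5,200, KSh 7,050; squared poverty gap index (FGT₂) = 0.197437.
After the KSh 2,600 transfer: below the line — KSh 5,000, KSh 5,400, KSh 6,250, KSh 6,400, KSh 7,450, KSh 7,800; squared poverty gap index (FGT₂) = 0.055247.
Reduction = 0.197437 − 0.055247 = 0.1422.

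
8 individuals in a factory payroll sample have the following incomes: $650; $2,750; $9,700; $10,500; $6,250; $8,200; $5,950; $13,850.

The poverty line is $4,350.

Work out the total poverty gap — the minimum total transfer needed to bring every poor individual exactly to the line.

$5,300

Incomes under z: $650, $2,750 (q = 2 of N = 8).
Individual gaps: 4350−650 = 3700; 4350−2750 = 1600.
Aggregate gap = $5,300.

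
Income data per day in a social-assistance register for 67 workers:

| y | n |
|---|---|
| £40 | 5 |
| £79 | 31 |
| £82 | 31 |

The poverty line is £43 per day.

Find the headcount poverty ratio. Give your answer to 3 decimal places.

0.075

5 of the 67 workers have income below £43.
H = 5/67 = 0.075.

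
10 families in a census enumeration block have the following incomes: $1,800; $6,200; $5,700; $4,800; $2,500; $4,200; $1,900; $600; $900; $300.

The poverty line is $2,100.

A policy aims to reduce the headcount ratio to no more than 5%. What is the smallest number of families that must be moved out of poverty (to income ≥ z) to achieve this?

5

Currently q = 5 of N = 10 are below the line (H = 0.500).
A headcount ratio of at most 5% allows at most ⌊0.05 × 10⌋ = 0 poor families.
So at least 5 − 0 = 5 must be lifted.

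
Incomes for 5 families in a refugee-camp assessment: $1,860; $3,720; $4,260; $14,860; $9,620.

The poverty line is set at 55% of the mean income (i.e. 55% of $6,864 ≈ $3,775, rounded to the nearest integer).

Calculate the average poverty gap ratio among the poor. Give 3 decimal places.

0.261

Below z: $1,860, $3,720 (q = 2 of N = 5).
Relative gaps: 0.5073, 0.0146; sum = 0.521854.
The income-gap ratio divides by q (the poor only): 0.521854 / 2 = 0.261.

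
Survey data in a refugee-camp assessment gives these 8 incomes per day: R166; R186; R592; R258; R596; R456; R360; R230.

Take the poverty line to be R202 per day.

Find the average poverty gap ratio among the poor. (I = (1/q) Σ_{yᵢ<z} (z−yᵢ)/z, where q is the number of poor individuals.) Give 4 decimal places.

0.1287

Below the line: R166, R186 (q = 2 of N = 8).
Shortfall ratios (z−y)/z: 0.1782, 0.0792; sum = 0.257426.
The income-gap ratio divides by q (the poor only): 0.257426 / 2 = 0.1287.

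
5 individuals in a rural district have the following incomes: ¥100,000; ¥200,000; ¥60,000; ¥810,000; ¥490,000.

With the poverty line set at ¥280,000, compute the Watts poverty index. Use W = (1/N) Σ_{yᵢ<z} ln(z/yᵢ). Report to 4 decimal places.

0.5813

Poor units: ¥60,000, ¥100,000, ¥200,000 (q = 3 of N = 5).
ln(z/y) terms: ln(280000/60000) = 1.5404; ln(280000/100000) = 1.0296; ln(280000/200000) = 0.3365.
W = 2.906537 / 5 = 0.5813.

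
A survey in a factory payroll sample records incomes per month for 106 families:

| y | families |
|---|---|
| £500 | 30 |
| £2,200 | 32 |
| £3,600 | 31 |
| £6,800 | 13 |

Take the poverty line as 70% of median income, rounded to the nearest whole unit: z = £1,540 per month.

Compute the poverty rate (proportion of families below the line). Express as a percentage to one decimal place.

30 of the 106 families have income below £1,540.
H = 30/106 = 28.3%.

28.3%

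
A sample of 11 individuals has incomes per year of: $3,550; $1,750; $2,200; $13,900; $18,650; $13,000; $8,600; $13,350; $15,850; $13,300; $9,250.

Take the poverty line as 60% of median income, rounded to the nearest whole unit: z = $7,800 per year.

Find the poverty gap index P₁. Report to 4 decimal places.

Poor units: $1,750, $2,200, $3,550 (q = 3 of N = 11).
Gap ratios (z−y)/z: (7800−1750)/7800 = 0.7756; (7800−2200)/7800 = 0.7179; (7800−3550)/7800 = 0.5449.
Σ = 2.038462. Dividing by the full population N = 11 gives P₁ = 0.1853.

0.1853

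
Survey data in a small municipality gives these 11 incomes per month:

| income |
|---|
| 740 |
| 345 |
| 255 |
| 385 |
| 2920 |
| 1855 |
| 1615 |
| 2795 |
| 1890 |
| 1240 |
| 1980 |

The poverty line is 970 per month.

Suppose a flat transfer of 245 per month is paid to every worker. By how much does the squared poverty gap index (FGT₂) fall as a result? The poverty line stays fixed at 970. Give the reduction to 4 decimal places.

0.0788

Before: below the line — 255, 345, 385, 740; squared poverty gap index (FGT₂) = 0.125313.
After the 245 transfer: below the line — 500, 590, 630; squared poverty gap index (FGT₂) = 0.046464.
Reduction = 0.125313 − 0.046464 = 0.0788.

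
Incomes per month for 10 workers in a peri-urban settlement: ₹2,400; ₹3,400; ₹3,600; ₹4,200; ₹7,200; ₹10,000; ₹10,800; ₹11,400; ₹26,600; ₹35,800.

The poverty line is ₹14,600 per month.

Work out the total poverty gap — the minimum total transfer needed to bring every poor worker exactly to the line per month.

₹63,800

Below the line: ₹2,400, ₹3,400, ₹3,600, ₹4,200, ₹7,200, ₹10,000, ₹10,800, ₹11,400 (q = 8 of N = 10).
Individual gaps: 14600−2400 = 12200; 14600−3400 = 11200; 14600−3600 = 11000; 14600−4200 = 10400; 14600−7200 = 7400; 14600−10000 = 4600; 14600−10800 = 3800; 14600−11400 = 3200.
Aggregate gap = ₹63,800.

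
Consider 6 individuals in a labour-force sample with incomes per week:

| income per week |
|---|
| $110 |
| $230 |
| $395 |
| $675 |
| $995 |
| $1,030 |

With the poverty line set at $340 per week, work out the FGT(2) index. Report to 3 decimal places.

0.094

Poor units: $110, $230 (q = 2 of N = 6).
Normalized shortfalls: (340−110)/340 = 0.6765; (340−230)/340 = 0.3235.
Squared: 0.4576; 0.1047.
Sum = 0.562284; P₂ = 0.562284 / 6 = 0.094.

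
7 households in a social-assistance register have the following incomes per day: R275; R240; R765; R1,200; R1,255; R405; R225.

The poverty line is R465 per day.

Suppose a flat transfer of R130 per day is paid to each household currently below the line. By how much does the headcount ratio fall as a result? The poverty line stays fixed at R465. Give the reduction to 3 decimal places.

0.143

Before: below the line — R225, R240, R275, R405; headcount ratio = 0.57143.
After the R130 transfer: below the line — R355, R370, R405; headcount ratio = 0.42857.
Reduction = 0.57143 − 0.42857 = 0.143.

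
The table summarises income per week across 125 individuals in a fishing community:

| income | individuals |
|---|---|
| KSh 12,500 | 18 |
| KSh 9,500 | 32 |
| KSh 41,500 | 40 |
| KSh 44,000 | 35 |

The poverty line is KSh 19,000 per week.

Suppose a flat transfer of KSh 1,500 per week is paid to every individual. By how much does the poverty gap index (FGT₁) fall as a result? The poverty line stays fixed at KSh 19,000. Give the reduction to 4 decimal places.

0.0316

Before: below the line — 32×KSh 9,500, 18×KSh 12,500; poverty gap index (FGT₁) = 0.177263.
After the KSh 1,500 transfer: below the line — 32×KSh 11,000, 18×KSh 14,000; poverty gap index (FGT₁) = 0.145684.
Reduction = 0.177263 − 0.145684 = 0.0316.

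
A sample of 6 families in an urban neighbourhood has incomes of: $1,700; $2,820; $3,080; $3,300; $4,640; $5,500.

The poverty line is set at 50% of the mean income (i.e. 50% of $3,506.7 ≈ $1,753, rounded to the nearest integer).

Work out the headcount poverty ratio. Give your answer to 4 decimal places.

1 of the 6 families have income below $1,753.
H = 1/6 = 0.1667.

0.1667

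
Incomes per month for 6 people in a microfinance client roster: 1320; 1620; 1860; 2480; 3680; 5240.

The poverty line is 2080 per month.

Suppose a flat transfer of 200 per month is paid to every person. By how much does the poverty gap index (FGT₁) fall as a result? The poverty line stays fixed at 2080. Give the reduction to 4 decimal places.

Before: below the line — 1320, 1620, 1860; poverty gap index (FGT₁) = 0.115385.
After the 200 transfer: below the line — 1520, 1820, 2060; poverty gap index (FGT₁) = 0.067308.
Reduction = 0.115385 − 0.067308 = 0.0481.

0.0481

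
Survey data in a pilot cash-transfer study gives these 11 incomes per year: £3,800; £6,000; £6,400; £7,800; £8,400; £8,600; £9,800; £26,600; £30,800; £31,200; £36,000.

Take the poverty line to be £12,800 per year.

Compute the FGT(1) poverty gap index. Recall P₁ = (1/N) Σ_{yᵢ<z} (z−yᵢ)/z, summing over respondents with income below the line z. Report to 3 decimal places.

0.276

Below the line: £3,800, £6,000, £6,400, £7,800, £8,400, £8,600, £9,800 (q = 7 of N = 11).
Shortfall ratios: (12800−3800)/12800 = 0.7031; (12800−6000)/12800 = 0.5312; (12800−6400)/12800 = 0.5000; (12800−7800)/12800 = 0.3906; (12800−8400)/12800 = 0.3438; (12800−8600)/12800 = 0.3281; (12800−9800)/12800 = 0.2344.
Sum of shortfalls = 3.031250; P₁ averages over all N: 3.031250 / 11 = 0.276.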